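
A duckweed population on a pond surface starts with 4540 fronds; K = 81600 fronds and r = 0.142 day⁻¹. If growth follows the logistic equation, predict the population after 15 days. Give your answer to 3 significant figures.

27000 fronds

A = (K − N₀)/N₀ = (81600 − 4540)/4540 = 16.974.
N(t) = K/(1 + A·e^(−rt)) = 81600/(1 + 16.974×e^(−0.142×15)).
e^(−2.13) = 0.11884; denominator = 1 + 16.974×0.11884 = 3.0171.
N = 81600/3.0171 = 27045.9.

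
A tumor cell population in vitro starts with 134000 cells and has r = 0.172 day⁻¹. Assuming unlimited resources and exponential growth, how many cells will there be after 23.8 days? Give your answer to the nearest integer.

N(t) = N₀·e^(rt) = 134000 × e^(0.172×23.8) = 134000 × e^4.094.
e^4.094 ≈ 59.955, so N ≈ 134000 × 59.955 = 8.034016×10^6.

8034016 cells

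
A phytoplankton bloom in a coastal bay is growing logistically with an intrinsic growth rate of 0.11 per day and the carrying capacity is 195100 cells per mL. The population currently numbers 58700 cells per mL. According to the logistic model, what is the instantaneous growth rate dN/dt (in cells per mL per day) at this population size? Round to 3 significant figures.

dN/dt = rN(1 − N/K) = 0.11 × 58700 × (1 − 58700/195100).
1 − 58700/195100 = 0.69913; dN/dt = 0.11 × 58700 × 0.69913 = 4514.3.

4510 cells per mL per day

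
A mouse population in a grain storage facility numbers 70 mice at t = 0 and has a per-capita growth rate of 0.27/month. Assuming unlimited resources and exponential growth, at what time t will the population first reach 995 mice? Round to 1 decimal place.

9.8 months

Set N₀·e^(rt) = 995: e^(0.27·t) = 995/70 = 14.214.
0.27·t = ln(14.214) = 2.6542, so t = 2.6542/0.27 = 9.8305.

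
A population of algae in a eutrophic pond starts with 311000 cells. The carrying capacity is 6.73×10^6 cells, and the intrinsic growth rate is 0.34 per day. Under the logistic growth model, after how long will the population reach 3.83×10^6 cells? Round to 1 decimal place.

A = (K − N₀)/N₀ = (6.73×10^6 − 311000)/311000 = 20.64.
Solve 6.73×10^6/(1 + 20.64·e^(−0.34t)) = 3.83×10^6: 1 + 20.64·e^(−0.34t) = 1.7572, so e^(−0.34t) = 0.0366853.
−0.34·t = ln(0.0366853) = -3.3054, so t = 3.3054/0.34 = 9.7217.

9.7 days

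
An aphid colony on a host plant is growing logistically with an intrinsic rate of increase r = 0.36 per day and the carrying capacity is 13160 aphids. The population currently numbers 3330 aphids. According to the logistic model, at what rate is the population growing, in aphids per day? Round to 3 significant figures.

895 aphids per day

dN/dt = rN(1 − N/K) = 0.36 × 3330 × (1 − 3330/13160).
1 − 3330/13160 = 0.74696; dN/dt = 0.36 × 3330 × 0.74696 = 895.46.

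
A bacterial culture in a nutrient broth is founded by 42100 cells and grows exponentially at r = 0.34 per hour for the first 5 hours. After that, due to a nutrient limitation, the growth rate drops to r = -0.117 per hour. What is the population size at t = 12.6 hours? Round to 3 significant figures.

94700 cells

Phase 1: N(5) = 42100·e^(0.34×5) = 42100·e^1.7 = 230453.
Phase 2 runs for 12.6 − 5 = 7.6 hours at r = -0.117.
N(12.6) = 230453·e^(-0.117×7.6) = 230453·e^-0.8892 = 94712.7.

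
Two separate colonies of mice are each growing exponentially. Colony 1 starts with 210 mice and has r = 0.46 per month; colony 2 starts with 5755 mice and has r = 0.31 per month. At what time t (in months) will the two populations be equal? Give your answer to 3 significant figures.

22.1 months

Set 210·e^(0.46t) = 5755·e^(0.31t).
e^((0.46 − 0.31)t) = 5755/210 → e^(0.15·t) = 27.405.
0.15·t = ln(27.405) = 3.3107, so t = 3.3107/0.15 = 22.071.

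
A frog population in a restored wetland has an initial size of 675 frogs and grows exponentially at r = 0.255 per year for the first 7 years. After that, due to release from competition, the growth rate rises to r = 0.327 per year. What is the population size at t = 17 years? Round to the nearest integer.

Phase 1: N(7) = 675·e^(0.255×7) = 675·e^1.785 = 4022.72.
Phase 2 runs for 17 − 7 = 10 years at r = 0.327.
N(17) = 4022.72·e^(0.327×10) = 4022.72·e^3.27 = 105843.

105843 frogs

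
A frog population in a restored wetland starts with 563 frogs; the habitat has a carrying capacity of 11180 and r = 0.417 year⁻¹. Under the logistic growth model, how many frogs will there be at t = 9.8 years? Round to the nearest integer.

A = (K − N₀)/N₀ = (11180 − 563)/563 = 18.858.
N(t) = K/(1 + A·e^(−rt)) = 11180/(1 + 18.858×e^(−0.417×9.8)).
e^(−4.087) = 0.016796; denominator = 1 + 18.858×0.016796 = 1.3167.
N = 11180/1.3167 = 8490.65.

8491 frogs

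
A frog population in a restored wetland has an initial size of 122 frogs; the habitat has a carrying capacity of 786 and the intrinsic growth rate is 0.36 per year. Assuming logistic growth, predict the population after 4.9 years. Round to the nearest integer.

A = (K − N₀)/N₀ = (786 − 122)/122 = 5.4426.
N(t) = K/(1 + A·e^(−rt)) = 786/(1 + 5.4426×e^(−0.36×4.9)).
e^(−1.764) = 0.17136; denominator = 1 + 5.4426×0.17136 = 1.9326.
N = 786/1.9326 = 406.698.

407 frogs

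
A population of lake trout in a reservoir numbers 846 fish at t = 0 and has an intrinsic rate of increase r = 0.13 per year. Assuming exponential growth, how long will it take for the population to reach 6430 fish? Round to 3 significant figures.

Set N₀·e^(rt) = 6430: e^(0.13·t) = 6430/846 = 7.6005.
0.13·t = ln(7.6005) = 2.0282, so t = 2.0282/0.13 = 15.602.

15.6 years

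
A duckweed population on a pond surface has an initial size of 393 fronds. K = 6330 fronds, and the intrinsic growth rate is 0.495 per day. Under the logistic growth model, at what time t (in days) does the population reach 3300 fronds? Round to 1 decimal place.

5.7 days

A = (K − N₀)/N₀ = (6330 − 393)/393 = 15.107.
Solve 6330/(1 + 15.107·e^(−0.495t)) = 3300: 1 + 15.107·e^(−0.495t) = 1.9182, so e^(−0.495t) = 0.0607791.
−0.495·t = ln(0.0607791) = -2.8005, so t = 2.8005/0.495 = 5.6576.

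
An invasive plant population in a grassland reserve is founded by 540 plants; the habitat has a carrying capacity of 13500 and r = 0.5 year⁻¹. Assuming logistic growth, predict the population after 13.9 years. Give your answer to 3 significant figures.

13200 plants

A = (K − N₀)/N₀ = (13500 − 540)/540 = 24.
N(t) = K/(1 + A·e^(−rt)) = 13500/(1 + 24×e^(−0.5×13.9)).
e^(−6.95) = 0.00095864; denominator = 1 + 24×0.00095864 = 1.023.
N = 13500/1.023 = 13196.4.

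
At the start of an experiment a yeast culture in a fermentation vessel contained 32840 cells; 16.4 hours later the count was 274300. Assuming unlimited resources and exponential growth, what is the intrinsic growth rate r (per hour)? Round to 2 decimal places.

From N(t) = N₀·e^(rt): e^(r·16.4) = 274300/32840 = 8.3526.
r·16.4 = ln(8.3526) = 2.1226, so r = 2.1226/16.4 = 0.12943.

0.13 per hour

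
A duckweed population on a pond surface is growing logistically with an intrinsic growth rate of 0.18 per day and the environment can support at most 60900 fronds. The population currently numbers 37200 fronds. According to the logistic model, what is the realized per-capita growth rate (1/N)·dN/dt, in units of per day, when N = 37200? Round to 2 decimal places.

(1/N)·dN/dt = r(1 − N/K) = 0.18 × (1 − 37200/60900).
= 0.18 × 0.38916 = 0.070049.

0.07 per day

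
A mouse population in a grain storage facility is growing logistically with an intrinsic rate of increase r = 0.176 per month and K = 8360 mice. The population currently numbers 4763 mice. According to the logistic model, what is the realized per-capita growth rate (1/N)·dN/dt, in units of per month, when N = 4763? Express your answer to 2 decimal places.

0.08 per month

(1/N)·dN/dt = r(1 − N/K) = 0.176 × (1 − 4763/8360).
= 0.176 × 0.43026 = 0.075726.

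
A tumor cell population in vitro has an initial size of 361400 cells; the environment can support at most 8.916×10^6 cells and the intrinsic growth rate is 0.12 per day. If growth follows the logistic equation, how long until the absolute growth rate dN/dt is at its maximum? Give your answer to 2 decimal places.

Logistic growth is fastest at N = K/2 = 4.458×10^6.
A = (K − N₀)/N₀ = 23.671. Set K/(1 + A·e^(−rt)) = K/2 → A·e^(−rt) = 1.
e^(−0.12t) = 1/23.671 = 0.0422463, so t = ln(23.671)/0.12 = 3.1642/0.12 = 26.369.

26.37 days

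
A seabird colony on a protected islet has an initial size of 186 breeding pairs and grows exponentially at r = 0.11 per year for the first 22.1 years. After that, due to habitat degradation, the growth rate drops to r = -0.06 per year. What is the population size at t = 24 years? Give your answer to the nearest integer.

Phase 1: N(22.1) = 186·e^(0.11×22.1) = 186·e^2.431 = 2114.87.
Phase 2 runs for 24 − 22.1 = 1.9 years at r = -0.06.
N(24) = 2114.87·e^(-0.06×1.9) = 2114.87·e^-0.114 = 1887.01.

1887 breeding pairs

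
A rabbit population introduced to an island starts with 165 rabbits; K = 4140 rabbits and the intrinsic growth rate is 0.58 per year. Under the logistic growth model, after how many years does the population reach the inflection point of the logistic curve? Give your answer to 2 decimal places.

Logistic growth is fastest at N = K/2 = 2070.
A = (K − N₀)/N₀ = 24.091. Set K/(1 + A·e^(−rt)) = K/2 → A·e^(−rt) = 1.
e^(−0.58t) = 1/24.091 = 0.0415094, so t = ln(24.091)/0.58 = 3.1818/0.58 = 5.4859.

5.49 years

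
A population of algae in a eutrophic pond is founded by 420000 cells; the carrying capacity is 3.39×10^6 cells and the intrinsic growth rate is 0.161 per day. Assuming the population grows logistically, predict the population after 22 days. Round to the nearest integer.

2813848 cells

A = (K − N₀)/N₀ = (3.39×10^6 − 420000)/420000 = 7.0714.
N(t) = K/(1 + A·e^(−rt)) = 3.39×10^6/(1 + 7.0714×e^(−0.161×22)).
e^(−3.542) = 0.028955; denominator = 1 + 7.0714×0.028955 = 1.2048.
N = 3.39×10^6/1.2048 = 2.813848×10^6.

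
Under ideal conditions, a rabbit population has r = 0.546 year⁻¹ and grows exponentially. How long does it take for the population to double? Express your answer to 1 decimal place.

1.3 years

Doubling time t_d = ln(2)/r = 0.6931/0.546 = 1.2695.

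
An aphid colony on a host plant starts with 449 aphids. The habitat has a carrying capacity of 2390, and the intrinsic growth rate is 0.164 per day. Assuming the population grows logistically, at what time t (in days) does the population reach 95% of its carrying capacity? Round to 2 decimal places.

A = (K − N₀)/N₀ = (2390 − 449)/449 = 4.3229.
Solve 2390/(1 + 4.3229·e^(−0.164t)) = 2270.5: 1 + 4.3229·e^(−0.164t) = 1.0526, so e^(−0.164t) = 0.012175.
−0.164·t = ln(0.012175) = -4.4084, so t = 4.4084/0.164 = 26.88.

26.88 days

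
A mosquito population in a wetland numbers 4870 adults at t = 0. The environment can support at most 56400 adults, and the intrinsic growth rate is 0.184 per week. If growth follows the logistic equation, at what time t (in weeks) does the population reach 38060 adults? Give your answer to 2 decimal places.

16.79 weeks

A = (K − N₀)/N₀ = (56400 − 4870)/4870 = 10.581.
Solve 56400/(1 + 10.581·e^(−0.184t)) = 38060: 1 + 10.581·e^(−0.184t) = 1.4819, so e^(−0.184t) = 0.0455407.
−0.184·t = ln(0.0455407) = -3.0891, so t = 3.0891/0.184 = 16.789.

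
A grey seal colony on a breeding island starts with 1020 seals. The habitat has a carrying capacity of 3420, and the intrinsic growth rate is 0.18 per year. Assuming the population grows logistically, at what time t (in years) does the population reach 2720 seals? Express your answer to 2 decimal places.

A = (K − N₀)/N₀ = (3420 − 1020)/1020 = 2.3529.
Solve 3420/(1 + 2.3529·e^(−0.18t)) = 2720: 1 + 2.3529·e^(−0.18t) = 1.2574, so e^(−0.18t) = 0.109375.
−0.18·t = ln(0.109375) = -2.213, so t = 2.213/0.18 = 12.294.

12.29 years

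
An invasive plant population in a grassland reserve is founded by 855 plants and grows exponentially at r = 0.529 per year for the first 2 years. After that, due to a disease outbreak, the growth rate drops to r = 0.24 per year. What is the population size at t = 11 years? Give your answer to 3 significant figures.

21400 plants

Phase 1: N(2) = 855·e^(0.529×2) = 855·e^1.058 = 2462.92.
Phase 2 runs for 11 − 2 = 9 years at r = 0.24.
N(11) = 2462.92·e^(0.24×9) = 2462.92·e^2.16 = 21356.3.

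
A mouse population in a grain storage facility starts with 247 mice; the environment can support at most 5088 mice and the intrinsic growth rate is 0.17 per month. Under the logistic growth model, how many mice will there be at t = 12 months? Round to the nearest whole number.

1434 mice

A = (K − N₀)/N₀ = (5088 − 247)/247 = 19.599.
N(t) = K/(1 + A·e^(−rt)) = 5088/(1 + 19.599×e^(−0.17×12)).
e^(−2.04) = 0.13003; denominator = 1 + 19.599×0.13003 = 3.5485.
N = 5088/3.5485 = 1433.86.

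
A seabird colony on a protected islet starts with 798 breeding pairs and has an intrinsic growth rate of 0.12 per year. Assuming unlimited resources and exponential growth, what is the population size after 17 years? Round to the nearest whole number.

N(t) = N₀·e^(rt) = 798 × e^(0.12×17) = 798 × e^2.04.
e^2.04 ≈ 7.6906, so N ≈ 798 × 7.6906 = 6137.11.

6137 breeding pairs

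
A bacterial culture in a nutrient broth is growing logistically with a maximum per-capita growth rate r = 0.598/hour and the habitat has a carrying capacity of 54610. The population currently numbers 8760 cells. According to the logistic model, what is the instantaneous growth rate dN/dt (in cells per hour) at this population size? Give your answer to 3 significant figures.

4400 cells per hour

dN/dt = rN(1 − N/K) = 0.598 × 8760 × (1 − 8760/54610).
1 − 8760/54610 = 0.83959; dN/dt = 0.598 × 8760 × 0.83959 = 4398.2.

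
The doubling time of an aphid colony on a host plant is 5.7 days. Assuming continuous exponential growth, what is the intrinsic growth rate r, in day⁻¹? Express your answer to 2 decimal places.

r = ln(2)/t_d = 0.6931/5.7 = 0.1216.

0.12 per day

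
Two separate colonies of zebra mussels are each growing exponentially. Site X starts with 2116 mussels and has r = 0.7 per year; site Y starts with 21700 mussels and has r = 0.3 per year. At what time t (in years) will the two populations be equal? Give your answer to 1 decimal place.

Set 2116·e^(0.7t) = 21700·e^(0.3t).
e^((0.7 − 0.3)t) = 21700/2116 → e^(0.4·t) = 10.255.
0.4·t = ln(10.255) = 2.3278, so t = 2.3278/0.4 = 5.8195.

5.8 years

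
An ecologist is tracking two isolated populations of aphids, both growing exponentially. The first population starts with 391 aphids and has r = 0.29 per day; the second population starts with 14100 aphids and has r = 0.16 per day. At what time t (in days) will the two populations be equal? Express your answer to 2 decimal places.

Set 391·e^(0.29t) = 14100·e^(0.16t).
e^((0.29 − 0.16)t) = 14100/391 → e^(0.13·t) = 36.061.
0.13·t = ln(36.061) = 3.5852, so t = 3.5852/0.13 = 27.579.

27.58 days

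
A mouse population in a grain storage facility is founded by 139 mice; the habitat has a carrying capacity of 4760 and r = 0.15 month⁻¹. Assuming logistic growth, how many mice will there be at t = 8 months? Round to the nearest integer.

432 mice

A = (K − N₀)/N₀ = (4760 − 139)/139 = 33.245.
N(t) = K/(1 + A·e^(−rt)) = 4760/(1 + 33.245×e^(−0.15×8)).
e^(−1.2) = 0.30119; denominator = 1 + 33.245×0.30119 = 11.013.
N = 4760/11.013 = 432.213.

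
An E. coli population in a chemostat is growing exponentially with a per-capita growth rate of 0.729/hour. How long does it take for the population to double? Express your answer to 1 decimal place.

1.0 hours

Doubling time t_d = ln(2)/r = 0.6931/0.729 = 0.95082.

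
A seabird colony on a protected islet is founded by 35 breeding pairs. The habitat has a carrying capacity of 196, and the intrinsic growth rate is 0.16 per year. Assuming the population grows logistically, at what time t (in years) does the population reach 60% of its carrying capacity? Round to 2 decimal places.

12.07 years

A = (K − N₀)/N₀ = (196 − 35)/35 = 4.6.
Solve 196/(1 + 4.6·e^(−0.16t)) = 117.6: 1 + 4.6·e^(−0.16t) = 1.6667, so e^(−0.16t) = 0.144928.
−0.16·t = ln(0.144928) = -1.9315, so t = 1.9315/0.16 = 12.072.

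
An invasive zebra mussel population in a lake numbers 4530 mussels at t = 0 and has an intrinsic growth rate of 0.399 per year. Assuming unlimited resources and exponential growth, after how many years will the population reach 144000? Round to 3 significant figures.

Set N₀·e^(rt) = 144000: e^(0.399·t) = 144000/4530 = 31.788.
0.399·t = ln(31.788) = 3.4591, so t = 3.4591/0.399 = 8.6694.

8.67 years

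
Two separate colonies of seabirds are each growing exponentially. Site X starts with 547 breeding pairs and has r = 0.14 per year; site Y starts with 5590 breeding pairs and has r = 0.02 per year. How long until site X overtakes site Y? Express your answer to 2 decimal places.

19.37 years

Set 547·e^(0.14t) = 5590·e^(0.02t).
e^((0.14 − 0.02)t) = 5590/547 → e^(0.12·t) = 10.219.
0.12·t = ln(10.219) = 2.3243, so t = 2.3243/0.12 = 19.369.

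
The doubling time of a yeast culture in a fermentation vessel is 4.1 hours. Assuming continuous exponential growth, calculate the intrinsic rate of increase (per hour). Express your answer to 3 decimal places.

0.169 per hour

r = ln(2)/t_d = 0.6931/4.1 = 0.16906.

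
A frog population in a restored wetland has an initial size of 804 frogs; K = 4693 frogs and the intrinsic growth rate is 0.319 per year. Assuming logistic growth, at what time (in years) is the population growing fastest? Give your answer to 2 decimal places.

4.94 years

Logistic growth is fastest at N = K/2 = 2346.5.
A = (K − N₀)/N₀ = 4.8371. Set K/(1 + A·e^(−rt)) = K/2 → A·e^(−rt) = 1.
e^(−0.319t) = 1/4.8371 = 0.206737, so t = ln(4.8371)/0.319 = 1.5763/0.319 = 4.9414.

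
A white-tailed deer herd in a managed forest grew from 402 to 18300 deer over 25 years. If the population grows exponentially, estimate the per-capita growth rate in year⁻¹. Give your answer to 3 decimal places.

0.153 per year

From N(t) = N₀·e^(rt): e^(r·25) = 18300/402 = 45.522.
r·25 = ln(45.522) = 3.8182, so r = 3.8182/25 = 0.15273.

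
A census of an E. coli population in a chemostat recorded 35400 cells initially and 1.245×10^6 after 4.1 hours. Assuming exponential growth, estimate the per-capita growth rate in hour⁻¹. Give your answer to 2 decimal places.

From N(t) = N₀·e^(rt): e^(r·4.1) = 1.245×10^6/35400 = 35.169.
r·4.1 = ln(35.169) = 3.5602, so r = 3.5602/4.1 = 0.86834.

0.87 per hour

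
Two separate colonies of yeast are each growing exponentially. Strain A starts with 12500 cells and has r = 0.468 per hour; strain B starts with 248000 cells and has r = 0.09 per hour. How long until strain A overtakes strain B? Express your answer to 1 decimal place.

Set 12500·e^(0.468t) = 248000·e^(0.09t).
e^((0.468 − 0.09)t) = 248000/12500 → e^(0.378·t) = 19.84.
0.378·t = ln(19.84) = 2.9877, so t = 2.9877/0.378 = 7.904.

7.9 hours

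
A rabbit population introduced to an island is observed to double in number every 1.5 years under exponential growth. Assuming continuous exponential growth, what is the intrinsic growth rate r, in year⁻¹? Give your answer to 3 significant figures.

0.462 per year

r = ln(2)/t_d = 0.6931/1.5 = 0.4621.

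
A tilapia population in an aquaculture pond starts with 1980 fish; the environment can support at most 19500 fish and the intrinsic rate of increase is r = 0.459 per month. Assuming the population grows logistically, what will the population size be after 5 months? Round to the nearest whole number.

A = (K − N₀)/N₀ = (19500 − 1980)/1980 = 8.8485.
N(t) = K/(1 + A·e^(−rt)) = 19500/(1 + 8.8485×e^(−0.459×5)).
e^(−2.295) = 0.10076; denominator = 1 + 8.8485×0.10076 = 1.8916.
N = 19500/1.8916 = 10308.8.

10309 fish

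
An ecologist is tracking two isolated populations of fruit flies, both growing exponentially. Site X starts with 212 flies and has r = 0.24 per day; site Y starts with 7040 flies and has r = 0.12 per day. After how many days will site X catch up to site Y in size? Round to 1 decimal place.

Set 212·e^(0.24t) = 7040·e^(0.12t).
e^((0.24 − 0.12)t) = 7040/212 → e^(0.12·t) = 33.208.
0.12·t = ln(33.208) = 3.5028, so t = 3.5028/0.12 = 29.19.

29.2 days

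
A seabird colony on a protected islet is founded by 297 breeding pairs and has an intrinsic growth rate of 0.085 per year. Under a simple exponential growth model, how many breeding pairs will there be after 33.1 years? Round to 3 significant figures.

4950 breeding pairs

N(t) = N₀·e^(rt) = 297 × e^(0.085×33.1) = 297 × e^2.814.
e^2.814 ≈ 16.668, so N ≈ 297 × 16.668 = 4950.44.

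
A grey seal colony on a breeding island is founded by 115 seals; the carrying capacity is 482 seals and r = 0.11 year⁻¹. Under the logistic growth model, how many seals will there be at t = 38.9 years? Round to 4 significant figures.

A = (K − N₀)/N₀ = (482 − 115)/115 = 3.1913.
N(t) = K/(1 + A·e^(−rt)) = 482/(1 + 3.1913×e^(−0.11×38.9)).
e^(−4.279) = 0.013857; denominator = 1 + 3.1913×0.013857 = 1.0442.
N = 482/1.0442 = 461.588.

461.6 seals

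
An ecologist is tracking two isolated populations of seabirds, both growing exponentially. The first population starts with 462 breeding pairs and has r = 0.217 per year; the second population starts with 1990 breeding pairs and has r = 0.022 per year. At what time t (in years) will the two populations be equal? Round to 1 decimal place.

Set 462·e^(0.217t) = 1990·e^(0.022t).
e^((0.217 − 0.022)t) = 1990/462 → e^(0.195·t) = 4.3074.
0.195·t = ln(4.3074) = 1.4603, so t = 1.4603/0.195 = 7.4888.

7.5 years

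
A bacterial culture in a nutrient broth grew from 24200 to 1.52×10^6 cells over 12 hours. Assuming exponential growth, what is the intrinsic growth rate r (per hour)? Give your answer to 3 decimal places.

0.345 per hour

From N(t) = N₀·e^(rt): e^(r·12) = 1.52×10^6/24200 = 62.81.
r·12 = ln(62.81) = 4.1401, so r = 4.1401/12 = 0.34501.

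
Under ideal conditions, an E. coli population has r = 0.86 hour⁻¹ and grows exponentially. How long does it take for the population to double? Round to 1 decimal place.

0.8 hours

Doubling time t_d = ln(2)/r = 0.6931/0.86 = 0.80599.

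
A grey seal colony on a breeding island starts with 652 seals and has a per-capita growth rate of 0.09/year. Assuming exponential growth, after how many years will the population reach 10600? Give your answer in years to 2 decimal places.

Set N₀·e^(rt) = 10600: e^(0.09·t) = 10600/652 = 16.258.
0.09·t = ln(16.258) = 2.7886, so t = 2.7886/0.09 = 30.984.

30.98 years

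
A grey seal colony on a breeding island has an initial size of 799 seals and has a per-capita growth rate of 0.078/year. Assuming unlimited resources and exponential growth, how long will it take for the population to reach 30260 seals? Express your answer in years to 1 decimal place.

46.6 years

Set N₀·e^(rt) = 30260: e^(0.078·t) = 30260/799 = 37.872.
0.078·t = ln(37.872) = 3.6342, so t = 3.6342/0.078 = 46.593.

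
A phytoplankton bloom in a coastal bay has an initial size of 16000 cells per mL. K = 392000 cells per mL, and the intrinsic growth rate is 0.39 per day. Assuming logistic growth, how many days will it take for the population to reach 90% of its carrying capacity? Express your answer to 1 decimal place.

13.7 days

A = (K − N₀)/N₀ = (392000 − 16000)/16000 = 23.5.
Solve 392000/(1 + 23.5·e^(−0.39t)) = 352800: 1 + 23.5·e^(−0.39t) = 1.1111, so e^(−0.39t) = 0.00472813.
−0.39·t = ln(0.00472813) = -5.3542, so t = 5.3542/0.39 = 13.729.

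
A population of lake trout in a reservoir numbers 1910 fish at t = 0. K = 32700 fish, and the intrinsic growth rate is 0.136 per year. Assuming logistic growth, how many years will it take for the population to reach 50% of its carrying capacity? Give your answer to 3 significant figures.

A = (K − N₀)/N₀ = (32700 − 1910)/1910 = 16.12.
Solve 32700/(1 + 16.12·e^(−0.136t)) = 16350: 1 + 16.12·e^(−0.136t) = 2, so e^(−0.136t) = 0.0620331.
−0.136·t = ln(0.0620331) = -2.7801, so t = 2.7801/0.136 = 20.442.

20.4 years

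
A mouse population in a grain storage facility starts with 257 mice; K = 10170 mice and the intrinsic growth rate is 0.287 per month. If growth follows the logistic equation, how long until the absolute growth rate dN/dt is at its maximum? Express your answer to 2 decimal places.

Logistic growth is fastest at N = K/2 = 5085.
A = (K − N₀)/N₀ = 38.572. Set K/(1 + A·e^(−rt)) = K/2 → A·e^(−rt) = 1.
e^(−0.287t) = 1/38.572 = 0.0259256, so t = ln(38.572)/0.287 = 3.6525/0.287 = 12.727.

12.73 months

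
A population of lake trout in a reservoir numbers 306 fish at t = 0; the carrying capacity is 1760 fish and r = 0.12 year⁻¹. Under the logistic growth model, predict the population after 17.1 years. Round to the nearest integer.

1093 fish

A = (K − N₀)/N₀ = (1760 − 306)/306 = 4.7516.
N(t) = K/(1 + A·e^(−rt)) = 1760/(1 + 4.7516×e^(−0.12×17.1)).
e^(−2.052) = 0.12848; denominator = 1 + 4.7516×0.12848 = 1.6105.
N = 1760/1.6105 = 1092.84.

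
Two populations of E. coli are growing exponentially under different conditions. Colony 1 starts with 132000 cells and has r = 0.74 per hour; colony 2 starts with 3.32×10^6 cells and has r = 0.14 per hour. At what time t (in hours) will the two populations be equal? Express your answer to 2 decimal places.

5.37 hours

Set 132000·e^(0.74t) = 3.32×10^6·e^(0.14t).
e^((0.74 − 0.14)t) = 3.32×10^6/132000 → e^(0.6·t) = 25.152.
0.6·t = ln(25.152) = 3.2249, so t = 3.2249/0.6 = 5.3749.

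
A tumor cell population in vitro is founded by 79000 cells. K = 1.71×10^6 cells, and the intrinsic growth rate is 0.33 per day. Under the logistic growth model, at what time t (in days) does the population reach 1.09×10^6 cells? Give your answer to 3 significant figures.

10.9 days

A = (K − N₀)/N₀ = (1.71×10^6 − 79000)/79000 = 20.646.
Solve 1.71×10^6/(1 + 20.646·e^(−0.33t)) = 1.09×10^6: 1 + 20.646·e^(−0.33t) = 1.5688, so e^(−0.33t) = 0.0275511.
−0.33·t = ln(0.0275511) = -3.5917, so t = 3.5917/0.33 = 10.884.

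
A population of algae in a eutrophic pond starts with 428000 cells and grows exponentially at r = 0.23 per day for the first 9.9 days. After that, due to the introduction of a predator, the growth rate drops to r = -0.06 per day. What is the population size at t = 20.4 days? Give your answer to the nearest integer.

2221912 cells

Phase 1: N(9.9) = 428000·e^(0.23×9.9) = 428000·e^2.277 = 4.171885×10^6.
Phase 2 runs for 20.4 − 9.9 = 10.5 days at r = -0.06.
N(20.4) = 4.171885×10^6·e^(-0.06×10.5) = 4.171885×10^6·e^-0.63 = 2.221912×10^6.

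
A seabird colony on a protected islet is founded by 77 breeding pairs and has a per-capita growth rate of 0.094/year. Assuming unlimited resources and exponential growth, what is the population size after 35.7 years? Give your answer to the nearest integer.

N(t) = N₀·e^(rt) = 77 × e^(0.094×35.7) = 77 × e^3.356.
e^3.356 ≈ 28.669, so N ≈ 77 × 28.669 = 2207.48.

2207 breeding pairs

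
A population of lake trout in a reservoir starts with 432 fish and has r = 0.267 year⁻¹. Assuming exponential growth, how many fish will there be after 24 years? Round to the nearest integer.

N(t) = N₀·e^(rt) = 432 × e^(0.267×24) = 432 × e^6.408.
e^6.408 ≈ 606.68, so N ≈ 432 × 606.68 = 262085.

262085 fish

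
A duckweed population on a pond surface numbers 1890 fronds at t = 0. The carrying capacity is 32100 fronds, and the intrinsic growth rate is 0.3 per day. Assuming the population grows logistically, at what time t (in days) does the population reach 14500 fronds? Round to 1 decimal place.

8.6 days

A = (K − N₀)/N₀ = (32100 − 1890)/1890 = 15.984.
Solve 32100/(1 + 15.984·e^(−0.3t)) = 14500: 1 + 15.984·e^(−0.3t) = 2.2138, so e^(−0.3t) = 0.0759374.
−0.3·t = ln(0.0759374) = -2.5778, so t = 2.5778/0.3 = 8.5928.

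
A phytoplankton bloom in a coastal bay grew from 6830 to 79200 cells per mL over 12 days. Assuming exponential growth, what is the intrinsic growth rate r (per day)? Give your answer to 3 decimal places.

From N(t) = N₀·e^(rt): e^(r·12) = 79200/6830 = 11.596.
r·12 = ln(11.596) = 2.4507, so r = 2.4507/12 = 0.20422.

0.204 per day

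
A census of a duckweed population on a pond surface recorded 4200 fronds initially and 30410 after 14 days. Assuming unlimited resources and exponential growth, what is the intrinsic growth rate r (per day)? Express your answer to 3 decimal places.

From N(t) = N₀·e^(rt): e^(r·14) = 30410/4200 = 7.2405.
r·14 = ln(7.2405) = 1.9797, so r = 1.9797/14 = 0.14141.

0.141 per day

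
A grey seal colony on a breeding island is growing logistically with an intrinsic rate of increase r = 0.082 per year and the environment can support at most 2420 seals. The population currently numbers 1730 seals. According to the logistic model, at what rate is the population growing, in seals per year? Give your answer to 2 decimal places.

40.45 seals per year

dN/dt = rN(1 − N/K) = 0.082 × 1730 × (1 − 1730/2420).
1 − 1730/2420 = 0.28512; dN/dt = 0.082 × 1730 × 0.28512 = 40.448.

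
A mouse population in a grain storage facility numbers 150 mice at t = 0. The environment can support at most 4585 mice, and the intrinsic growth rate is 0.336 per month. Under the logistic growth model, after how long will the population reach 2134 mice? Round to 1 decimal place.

A = (K − N₀)/N₀ = (4585 − 150)/150 = 29.567.
Solve 4585/(1 + 29.567·e^(−0.336t)) = 2134: 1 + 29.567·e^(−0.336t) = 2.1485, so e^(−0.336t) = 0.038846.
−0.336·t = ln(0.038846) = -3.2481, so t = 3.2481/0.336 = 9.6671.

9.7 months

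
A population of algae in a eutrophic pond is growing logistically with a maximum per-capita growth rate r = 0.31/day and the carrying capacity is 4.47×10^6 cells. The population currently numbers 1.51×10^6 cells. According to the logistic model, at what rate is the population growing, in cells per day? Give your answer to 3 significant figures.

310000 cells per day

dN/dt = rN(1 − N/K) = 0.31 × 1.51×10^6 × (1 − 1.51×10^6/4.47×10^6).
1 − 1.51×10^6/4.47×10^6 = 0.66219; dN/dt = 0.31 × 1.51×10^6 × 0.66219 = 3.09972×10^5.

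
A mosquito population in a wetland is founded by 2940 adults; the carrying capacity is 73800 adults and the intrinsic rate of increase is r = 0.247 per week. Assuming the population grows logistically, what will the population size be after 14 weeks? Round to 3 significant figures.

A = (K − N₀)/N₀ = (73800 − 2940)/2940 = 24.102.
N(t) = K/(1 + A·e^(−rt)) = 73800/(1 + 24.102×e^(−0.247×14)).
e^(−3.458) = 0.031493; denominator = 1 + 24.102×0.031493 = 1.759.
N = 73800/1.759 = 41954.8.

42000 adults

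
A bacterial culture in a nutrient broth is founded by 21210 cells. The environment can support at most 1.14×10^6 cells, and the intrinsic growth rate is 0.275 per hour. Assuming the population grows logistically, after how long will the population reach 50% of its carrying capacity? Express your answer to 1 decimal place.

14.4 hours

A = (K − N₀)/N₀ = (1.14×10^6 − 21210)/21210 = 52.748.
Solve 1.14×10^6/(1 + 52.748·e^(−0.275t)) = 570000: 1 + 52.748·e^(−0.275t) = 2, so e^(−0.275t) = 0.018958.
−0.275·t = ln(0.018958) = -3.9655, so t = 3.9655/0.275 = 14.42.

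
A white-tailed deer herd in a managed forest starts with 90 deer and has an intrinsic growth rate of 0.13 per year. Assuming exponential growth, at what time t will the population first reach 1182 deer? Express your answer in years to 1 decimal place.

19.8 years

Set N₀·e^(rt) = 1182: e^(0.13·t) = 1182/90 = 13.133.
0.13·t = ln(13.133) = 2.5752, so t = 2.5752/0.13 = 19.809.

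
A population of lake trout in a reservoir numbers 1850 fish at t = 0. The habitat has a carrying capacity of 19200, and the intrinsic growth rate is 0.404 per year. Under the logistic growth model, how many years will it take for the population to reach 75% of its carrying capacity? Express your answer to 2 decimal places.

8.26 years

A = (K − N₀)/N₀ = (19200 − 1850)/1850 = 9.3784.
Solve 19200/(1 + 9.3784·e^(−0.404t)) = 14400: 1 + 9.3784·e^(−0.404t) = 1.3333, so e^(−0.404t) = 0.0355427.
−0.404·t = ln(0.0355427) = -3.337, so t = 3.337/0.404 = 8.2599.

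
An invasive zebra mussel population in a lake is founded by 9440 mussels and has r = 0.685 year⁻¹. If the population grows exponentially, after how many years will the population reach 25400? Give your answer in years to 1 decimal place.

Set N₀·e^(rt) = 25400: e^(0.685·t) = 25400/9440 = 2.6907.
0.685·t = ln(2.6907) = 0.98979, so t = 0.98979/0.685 = 1.445.

1.4 years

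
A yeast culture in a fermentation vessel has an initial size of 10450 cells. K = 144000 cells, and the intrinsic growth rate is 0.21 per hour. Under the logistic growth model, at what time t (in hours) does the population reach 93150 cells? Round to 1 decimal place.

15.0 hours

A = (K − N₀)/N₀ = (144000 − 10450)/10450 = 12.78.
Solve 144000/(1 + 12.78·e^(−0.21t)) = 93150: 1 + 12.78·e^(−0.21t) = 1.5459, so e^(−0.21t) = 0.042715.
−0.21·t = ln(0.042715) = -3.1532, so t = 3.1532/0.21 = 15.015.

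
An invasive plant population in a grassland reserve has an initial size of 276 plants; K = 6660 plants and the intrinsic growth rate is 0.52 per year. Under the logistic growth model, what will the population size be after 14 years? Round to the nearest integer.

A = (K − N₀)/N₀ = (6660 − 276)/276 = 23.13.
N(t) = K/(1 + A·e^(−rt)) = 6660/(1 + 23.13×e^(−0.52×14)).
e^(−7.28) = 0.00068919; denominator = 1 + 23.13×0.00068919 = 1.0159.
N = 6660/1.0159 = 6555.5.

6555 plants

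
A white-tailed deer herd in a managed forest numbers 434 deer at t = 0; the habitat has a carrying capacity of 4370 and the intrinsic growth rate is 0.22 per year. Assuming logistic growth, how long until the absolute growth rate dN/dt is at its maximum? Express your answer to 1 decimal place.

Logistic growth is fastest at N = K/2 = 2185.
A = (K − N₀)/N₀ = 9.0691. Set K/(1 + A·e^(−rt)) = K/2 → A·e^(−rt) = 1.
e^(−0.22t) = 1/9.0691 = 0.110264, so t = ln(9.0691)/0.22 = 2.2049/0.22 = 10.022.

10.0 years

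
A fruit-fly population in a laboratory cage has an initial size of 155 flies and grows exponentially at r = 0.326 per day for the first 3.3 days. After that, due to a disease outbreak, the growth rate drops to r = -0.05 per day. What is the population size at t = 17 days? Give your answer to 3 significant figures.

Phase 1: N(3.3) = 155·e^(0.326×3.3) = 155·e^1.076 = 454.512.
Phase 2 runs for 17 − 3.3 = 13.7 days at r = -0.05.
N(17) = 454.512·e^(-0.05×13.7) = 454.512·e^-0.685 = 229.115.

229 flies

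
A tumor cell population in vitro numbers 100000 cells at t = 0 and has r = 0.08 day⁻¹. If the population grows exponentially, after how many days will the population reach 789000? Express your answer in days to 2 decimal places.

25.82 days

Set N₀·e^(rt) = 789000: e^(0.08·t) = 789000/100000 = 7.89.
0.08·t = ln(7.89) = 2.0656, so t = 2.0656/0.08 = 25.82.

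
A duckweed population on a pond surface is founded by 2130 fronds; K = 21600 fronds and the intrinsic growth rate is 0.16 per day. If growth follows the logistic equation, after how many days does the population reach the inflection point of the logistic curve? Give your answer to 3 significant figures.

13.8 days

Logistic growth is fastest at N = K/2 = 10800.
A = (K − N₀)/N₀ = 9.1408. Set K/(1 + A·e^(−rt)) = K/2 → A·e^(−rt) = 1.
e^(−0.16t) = 1/9.1408 = 0.109399, so t = ln(9.1408)/0.16 = 2.2128/0.16 = 13.83.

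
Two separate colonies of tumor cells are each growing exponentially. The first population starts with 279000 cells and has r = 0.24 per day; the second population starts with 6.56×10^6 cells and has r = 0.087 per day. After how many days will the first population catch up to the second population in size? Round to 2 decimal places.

20.64 days

Set 279000·e^(0.24t) = 6.56×10^6·e^(0.087t).
e^((0.24 − 0.087)t) = 6.56×10^6/279000 → e^(0.153·t) = 23.513.
0.153·t = ln(23.513) = 3.1575, so t = 3.1575/0.153 = 20.637.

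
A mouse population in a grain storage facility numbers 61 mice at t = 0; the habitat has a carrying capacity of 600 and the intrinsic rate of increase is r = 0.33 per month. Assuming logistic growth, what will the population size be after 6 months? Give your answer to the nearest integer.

A = (K − N₀)/N₀ = (600 − 61)/61 = 8.8361.
N(t) = K/(1 + A·e^(−rt)) = 600/(1 + 8.8361×e^(−0.33×6)).
e^(−1.98) = 0.13807; denominator = 1 + 8.8361×0.13807 = 2.22.
N = 600/2.22 = 270.272.

270 mice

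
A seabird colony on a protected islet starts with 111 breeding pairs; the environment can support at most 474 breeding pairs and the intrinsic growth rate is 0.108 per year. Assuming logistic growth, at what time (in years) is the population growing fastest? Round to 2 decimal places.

Logistic growth is fastest at N = K/2 = 237.
A = (K − N₀)/N₀ = 3.2703. Set K/(1 + A·e^(−rt)) = K/2 → A·e^(−rt) = 1.
e^(−0.108t) = 1/3.2703 = 0.305785, so t = ln(3.2703)/0.108 = 1.1849/0.108 = 10.971.

10.97 years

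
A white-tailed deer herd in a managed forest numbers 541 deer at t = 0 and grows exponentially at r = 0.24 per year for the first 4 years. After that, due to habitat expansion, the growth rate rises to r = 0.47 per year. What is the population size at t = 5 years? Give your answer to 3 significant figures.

Phase 1: N(4) = 541·e^(0.24×4) = 541·e^0.96 = 1412.93.
Phase 2 runs for 5 − 4 = 1 years at r = 0.47.
N(5) = 1412.93·e^(0.47×1) = 1412.93·e^0.47 = 2260.68.

2260 deer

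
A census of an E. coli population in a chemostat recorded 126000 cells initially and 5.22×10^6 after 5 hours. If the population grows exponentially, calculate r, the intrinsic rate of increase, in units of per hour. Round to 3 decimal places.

From N(t) = N₀·e^(rt): e^(r·5) = 5.22×10^6/126000 = 41.429.
r·5 = ln(41.429) = 3.724, so r = 3.724/5 = 0.74479.

0.745 per hour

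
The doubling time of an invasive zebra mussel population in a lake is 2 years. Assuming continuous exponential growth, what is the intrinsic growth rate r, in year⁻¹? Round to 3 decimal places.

r = ln(2)/t_d = 0.6931/2 = 0.34657.

0.347 per year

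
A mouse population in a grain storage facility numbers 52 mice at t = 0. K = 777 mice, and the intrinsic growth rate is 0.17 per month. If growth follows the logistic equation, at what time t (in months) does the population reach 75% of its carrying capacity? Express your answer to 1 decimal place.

A = (K − N₀)/N₀ = (777 − 52)/52 = 13.942.
Solve 777/(1 + 13.942·e^(−0.17t)) = 582.75: 1 + 13.942·e^(−0.17t) = 1.3333, so e^(−0.17t) = 0.023908.
−0.17·t = ln(0.023908) = -3.7335, so t = 3.7335/0.17 = 21.962.

22.0 months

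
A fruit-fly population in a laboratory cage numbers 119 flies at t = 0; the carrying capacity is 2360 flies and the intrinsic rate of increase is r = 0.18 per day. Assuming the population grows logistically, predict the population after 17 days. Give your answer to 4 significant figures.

A = (K − N₀)/N₀ = (2360 − 119)/119 = 18.832.
N(t) = K/(1 + A·e^(−rt)) = 2360/(1 + 18.832×e^(−0.18×17)).
e^(−3.06) = 0.046888; denominator = 1 + 18.832×0.046888 = 1.883.
N = 2360/1.883 = 1253.33.

1253 flies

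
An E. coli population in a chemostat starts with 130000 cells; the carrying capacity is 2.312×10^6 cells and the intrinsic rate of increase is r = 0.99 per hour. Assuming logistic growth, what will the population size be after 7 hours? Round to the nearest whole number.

2274661 cells

A = (K − N₀)/N₀ = (2.312×10^6 − 130000)/130000 = 16.785.
N(t) = K/(1 + A·e^(−rt)) = 2.312×10^6/(1 + 16.785×e^(−0.99×7)).
e^(−6.93) = 0.000978; denominator = 1 + 16.785×0.000978 = 1.0164.
N = 2.312×10^6/1.0164 = 2.274661×10^6.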